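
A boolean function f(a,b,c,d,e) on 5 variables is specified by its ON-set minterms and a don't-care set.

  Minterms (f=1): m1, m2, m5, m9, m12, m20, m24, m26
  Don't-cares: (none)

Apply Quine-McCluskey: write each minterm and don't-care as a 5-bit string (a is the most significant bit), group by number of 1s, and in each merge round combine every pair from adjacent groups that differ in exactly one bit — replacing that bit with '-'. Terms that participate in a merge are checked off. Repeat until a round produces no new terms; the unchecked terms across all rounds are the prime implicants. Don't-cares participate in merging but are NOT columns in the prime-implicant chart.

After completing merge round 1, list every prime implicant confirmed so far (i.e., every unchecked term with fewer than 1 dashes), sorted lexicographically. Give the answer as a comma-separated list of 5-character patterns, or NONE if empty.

Round 0: 00001✓ 00010 00101✓ 01001✓ 01100 10100 11000✓ 11010✓
Round 1: 0-001 00-01 110-0
PIs = {0-001, 00-01, 00010, 01100, 10100, 110-0}

00010, 01100, 10100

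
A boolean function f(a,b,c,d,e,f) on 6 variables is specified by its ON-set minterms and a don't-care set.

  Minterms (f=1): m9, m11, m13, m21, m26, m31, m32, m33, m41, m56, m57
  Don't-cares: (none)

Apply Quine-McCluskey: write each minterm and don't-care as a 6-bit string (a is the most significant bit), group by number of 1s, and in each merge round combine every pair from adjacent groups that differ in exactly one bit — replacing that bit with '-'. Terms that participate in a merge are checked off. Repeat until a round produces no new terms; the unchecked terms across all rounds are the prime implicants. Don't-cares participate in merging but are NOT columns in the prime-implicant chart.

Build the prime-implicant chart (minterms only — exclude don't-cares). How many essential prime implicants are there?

7

size-2^0 implicants → 001001(✓)  001011(✓)  001101(✓)  010101  011010  011111  100000(✓)  100001(✓)  101001(✓)  111000(✓)  111001(✓)
size-2^1 implicants → -01001  001-01  0010-1  1-1001  10-001  10000-  11100-
Unchecked terms (primes): -01001, 001-01, 0010-1, 010101, 011010, 011111, 1-1001, 10-001, 10000-, 11100-
Minterm coverage:
  m9 ⊆ -01001,001-01,0010-1
  m11 ⊆ 0010-1 [E]
  m13 ⊆ 001-01 [E]
  m21 ⊆ 010101 [E]
  m26 ⊆ 011010 [E]
  m31 ⊆ 011111 [E]
  m32 ⊆ 10000- [E]
  m33 ⊆ 10-001,10000-
  m41 ⊆ -01001,1-1001,10-001
  m56 ⊆ 11100- [E]
  m57 ⊆ 1-1001,11100-
E = {001-01, 0010-1, 010101, 011010, 011111, 10000-, 11100-}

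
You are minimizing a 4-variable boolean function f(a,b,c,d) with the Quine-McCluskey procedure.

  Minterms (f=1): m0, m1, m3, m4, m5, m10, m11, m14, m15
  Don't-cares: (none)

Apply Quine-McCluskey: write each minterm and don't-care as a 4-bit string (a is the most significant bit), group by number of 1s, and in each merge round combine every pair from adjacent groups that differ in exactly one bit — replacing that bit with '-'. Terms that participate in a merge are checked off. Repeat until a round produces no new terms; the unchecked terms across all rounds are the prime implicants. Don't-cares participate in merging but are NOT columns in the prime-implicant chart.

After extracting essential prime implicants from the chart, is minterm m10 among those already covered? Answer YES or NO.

YES

size-2^0 implicants → 0000(✓)  0001(✓)  0011(✓)  0100(✓)  0101(✓)  1010(✓)  1011(✓)  1110(✓)  1111(✓)
size-2^1 implicants → -011  0-00(✓)  0-01(✓)  00-1  000-(✓)  010-(✓)  1-10(✓)  1-11(✓)  101-(✓)  111-(✓)
size-2^2 implicants → 0-0-  1-1-
Unchecked terms (primes): -011, 0-0-, 00-1, 1-1-
Minterm coverage:
  m0 ⊆ 0-0- [E]
  m1 ⊆ 0-0-,00-1
  m3 ⊆ -011,00-1
  m4 ⊆ 0-0- [E]
  m5 ⊆ 0-0- [E]
  m10 ⊆ 1-1- [E]
  m11 ⊆ -011,1-1-
  m14 ⊆ 1-1- [E]
  m15 ⊆ 1-1- [E]
E = {0-0-, 1-1-}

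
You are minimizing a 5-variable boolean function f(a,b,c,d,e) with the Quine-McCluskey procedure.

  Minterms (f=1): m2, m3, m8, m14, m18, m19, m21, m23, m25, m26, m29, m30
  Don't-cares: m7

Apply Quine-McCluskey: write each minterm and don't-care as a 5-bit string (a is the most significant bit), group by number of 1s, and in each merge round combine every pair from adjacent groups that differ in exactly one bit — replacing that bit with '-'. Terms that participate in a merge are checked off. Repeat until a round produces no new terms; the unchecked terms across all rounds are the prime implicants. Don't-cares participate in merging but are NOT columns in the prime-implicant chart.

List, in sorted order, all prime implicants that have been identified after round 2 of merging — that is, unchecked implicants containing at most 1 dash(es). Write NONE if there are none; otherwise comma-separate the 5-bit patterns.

-1110, 01000, 1-010, 1-101, 101-1, 11-01, 11-10

Round 0: 00010✓ 00011✓ 00111✓ 01000 01110✓ 10010✓ 10011✓ 10101✓ 10111✓ 11001✓ 11010✓ 11101✓ 11110✓
Round 1: -0010✓ -0011✓ -0111✓ -1110 00-11✓ 0001-✓ 1-010 1-101 10-11✓ 1001-✓ 101-1 11-01 11-10
Round 2: -0-11 -001-
PIs = {-0-11, -001-, -1110, 01000, 1-010, 1-101, 101-1, 11-01, 11-10}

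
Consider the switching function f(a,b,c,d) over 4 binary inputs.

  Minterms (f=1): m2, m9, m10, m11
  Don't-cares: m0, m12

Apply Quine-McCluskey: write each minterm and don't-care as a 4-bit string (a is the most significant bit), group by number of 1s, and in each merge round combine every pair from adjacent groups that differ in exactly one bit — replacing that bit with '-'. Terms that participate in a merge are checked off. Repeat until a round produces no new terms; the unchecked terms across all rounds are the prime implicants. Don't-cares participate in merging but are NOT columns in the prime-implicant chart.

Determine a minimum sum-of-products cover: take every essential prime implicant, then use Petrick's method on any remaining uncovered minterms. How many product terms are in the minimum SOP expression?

[col 0] 0000*, 0010*, 1001*, 1010*, 1011*, 1100
[col 1] -010, 00-0, 10-1, 101-
Prime implicants: -010, 00-0, 10-1, 101-, 1100
PI chart (minterm → PIs covering it):
  2 | -010,00-0
  9 | 10-1  (sole → essential)
  10 | -010,101-
  11 | 10-1,101-
Essential prime implicants: 10-1
Petrick residual → -010
Minimum SOP uses 2 PIs: b'cd' + ab'd

2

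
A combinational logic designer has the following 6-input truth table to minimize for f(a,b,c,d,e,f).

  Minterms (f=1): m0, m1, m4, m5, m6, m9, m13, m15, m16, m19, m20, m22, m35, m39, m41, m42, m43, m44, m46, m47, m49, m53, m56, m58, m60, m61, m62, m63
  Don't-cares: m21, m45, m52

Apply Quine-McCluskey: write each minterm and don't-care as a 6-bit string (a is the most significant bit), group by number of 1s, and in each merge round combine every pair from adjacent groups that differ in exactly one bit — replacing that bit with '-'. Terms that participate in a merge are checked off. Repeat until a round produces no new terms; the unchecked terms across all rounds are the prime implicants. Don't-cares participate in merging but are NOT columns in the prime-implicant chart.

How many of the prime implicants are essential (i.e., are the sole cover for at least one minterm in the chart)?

size-2^0 implicants → 000000(✓)  000001(✓)  000100(✓)  000101(✓)  000110(✓)  001001(✓)  001101(✓)  001111(✓)  010000(✓)  010011  010100(✓)  010101(✓)  010110(✓)  100011(✓)  100111(✓)  101001(✓)  101010(✓)  101011(✓)  101100(✓)  101101(✓)  101110(✓)  101111(✓)  110001(✓)  110100(✓)  110101(✓)  111000(✓)  111010(✓)  111100(✓)  111101(✓)  111110(✓)  111111(✓)
size-2^1 implicants → -01001(✓)  -01101(✓)  -01111(✓)  -10100(✓)  -10101(✓)  0-0000(✓)  0-0100(✓)  0-0101(✓)  0-0110(✓)  00-001(✓)  00-101(✓)  000-00(✓)  000-01(✓)  00000-(✓)  0001-0(✓)  00010-(✓)  001-01(✓)  0011-1(✓)  010-00(✓)  0101-0(✓)  01010-(✓)  1-1010(✓)  1-1100(✓)  1-1101(✓)  1-1110(✓)  1-1111(✓)  10-011(✓)  10-111(✓)  100-11(✓)  101-01(✓)  101-10(✓)  101-11(✓)  1010-1(✓)  10101-(✓)  1011-0(✓)  1011-1(✓)  10110-(✓)  10111-(✓)  11-100(✓)  11-101(✓)  110-01  11010-(✓)  111-00(✓)  111-10(✓)  1110-0(✓)  1111-0(✓)  1111-1(✓)  11110-(✓)  11111-(✓)
size-2^2 implicants → -01-01  -011-1  -1010-  0-0-00  0-01-0  0-010-  00--01  000-0-  1-1-10  1-11-0(✓)  1-11-1(✓)  1-110-(✓)  1-111-(✓)  10--11  101--1  101-1-  1011--(✓)  11-10-  111--0  1111--(✓)
size-2^3 implicants → 1-11--
Unchecked terms (primes): -01-01, -011-1, -1010-, 0-0-00, 0-01-0, 0-010-, 00--01, 000-0-, 010011, 1-1-10, 1-11--, 10--11, 101--1, 101-1-, 11-10-, 110-01, 111--0
Minterm coverage:
  m0 ⊆ 0-0-00,000-0-
  m1 ⊆ 00--01,000-0-
  m4 ⊆ 0-0-00,0-01-0,0-010-,000-0-
  m5 ⊆ 0-010-,00--01,000-0-
  m6 ⊆ 0-01-0 [E]
  m9 ⊆ -01-01,00--01
  m13 ⊆ -01-01,-011-1,00--01
  m15 ⊆ -011-1 [E]
  m16 ⊆ 0-0-00 [E]
  m19 ⊆ 010011 [E]
  m20 ⊆ -1010-,0-0-00,0-01-0,0-010-
  m22 ⊆ 0-01-0 [E]
  m35 ⊆ 10--11 [E]
  m39 ⊆ 10--11 [E]
  m41 ⊆ -01-01,101--1
  m42 ⊆ 1-1-10,101-1-
  m43 ⊆ 10--11,101--1,101-1-
  m44 ⊆ 1-11-- [E]
  m46 ⊆ 1-1-10,1-11--,101-1-
  m47 ⊆ -011-1,1-11--,10--11,101--1,101-1-
  m49 ⊆ 110-01 [E]
  m53 ⊆ -1010-,11-10-,110-01
  m56 ⊆ 111--0 [E]
  m58 ⊆ 1-1-10,111--0
  m60 ⊆ 1-11--,11-10-,111--0
  m61 ⊆ 1-11--,11-10-
  m62 ⊆ 1-1-10,1-11--,111--0
  m63 ⊆ 1-11-- [E]
E = {-011-1, 0-0-00, 0-01-0, 010011, 1-11--, 10--11, 110-01, 111--0}

8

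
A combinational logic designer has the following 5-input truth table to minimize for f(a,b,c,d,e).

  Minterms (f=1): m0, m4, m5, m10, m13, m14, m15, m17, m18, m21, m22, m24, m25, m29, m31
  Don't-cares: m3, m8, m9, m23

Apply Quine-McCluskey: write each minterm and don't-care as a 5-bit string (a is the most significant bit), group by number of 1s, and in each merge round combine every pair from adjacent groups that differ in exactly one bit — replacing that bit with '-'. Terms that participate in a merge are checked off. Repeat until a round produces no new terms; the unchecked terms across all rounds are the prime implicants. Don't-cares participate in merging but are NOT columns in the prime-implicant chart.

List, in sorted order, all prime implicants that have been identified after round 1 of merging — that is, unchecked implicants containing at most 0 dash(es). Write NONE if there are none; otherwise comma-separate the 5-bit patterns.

Round 0: 00000✓ 00011 00100✓ 00101✓ 01000✓ 01001✓ 01010✓ 01101✓ 01110✓ 01111✓ 10001✓ 10010✓ 10101✓ 10110✓ 10111✓ 11000✓ 11001✓ 11101✓ 11111✓
Round 1: -0101✓ -1000✓ -1001✓ -1101✓ -1111✓ 0-000 0-101✓ 00-00 0010- 01-01✓ 01-10 010-0 0100-✓ 011-1✓ 0111- 1-001✓ 1-101✓ 1-111✓ 10-01✓ 10-10 101-1✓ 1011- 11-01✓ 1100-✓ 111-1✓
Round 2: --101 -1-01 -100- -11-1 1--01 1-1-1
PIs = {--101, -1-01, -100-, -11-1, 0-000, 00-00, 00011, 0010-, 01-10, 010-0, 0111-, 1--01, 1-1-1, 10-10, 1011-}

00011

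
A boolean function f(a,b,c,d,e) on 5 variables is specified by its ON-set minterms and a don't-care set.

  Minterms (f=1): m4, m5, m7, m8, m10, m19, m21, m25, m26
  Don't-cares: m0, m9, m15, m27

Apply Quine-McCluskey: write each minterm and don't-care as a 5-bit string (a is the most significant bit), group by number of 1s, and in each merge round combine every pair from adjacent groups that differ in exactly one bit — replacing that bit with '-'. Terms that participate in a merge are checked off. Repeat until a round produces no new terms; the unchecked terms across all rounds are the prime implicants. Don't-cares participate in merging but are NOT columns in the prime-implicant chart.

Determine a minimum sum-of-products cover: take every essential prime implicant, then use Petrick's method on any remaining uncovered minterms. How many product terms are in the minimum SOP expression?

7

Round 0: 00000✓ 00100✓ 00101✓ 00111✓ 01000✓ 01001✓ 01010✓ 01111✓ 10011✓ 10101✓ 11001✓ 11010✓ 11011✓
Round 1: -0101 -1001 -1010 0-000 0-111 00-00 001-1 0010- 010-0 0100- 1-011 110-1 1101-
PIs = {-0101, -1001, -1010, 0-000, 0-111, 00-00, 001-1, 0010-, 010-0, 0100-, 1-011, 110-1, 1101-}
Coverage chart:
  m4: 00-00,0010-
  m5: -0101,001-1,0010-
  m7: 0-111,001-1
  m8: 0-000,010-0,0100-
  m10: -1010,010-0
  m19: 1-011 ←essential
  m21: -0101 ←essential
  m25: -1001,110-1
  m26: -1010,1101-
Essential: -0101, 1-011
Petrick residual → -1001, -1010, 0-000, 0-111, 00-00
Min cover (7 terms): b'cd'e + bc'd'e + bc'de' + a'c'd'e' + a'cde + a'b'd'e' + ac'de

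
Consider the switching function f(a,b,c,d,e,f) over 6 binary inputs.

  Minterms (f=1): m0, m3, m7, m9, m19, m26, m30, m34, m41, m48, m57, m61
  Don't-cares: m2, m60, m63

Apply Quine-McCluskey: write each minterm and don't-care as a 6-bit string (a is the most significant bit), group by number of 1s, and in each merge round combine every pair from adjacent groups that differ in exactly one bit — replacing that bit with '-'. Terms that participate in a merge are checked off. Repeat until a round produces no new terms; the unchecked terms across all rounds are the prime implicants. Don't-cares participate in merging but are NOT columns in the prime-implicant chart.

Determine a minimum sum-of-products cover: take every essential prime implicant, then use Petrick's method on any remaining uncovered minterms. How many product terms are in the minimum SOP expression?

8

size-2^0 implicants → 000000(✓)  000010(✓)  000011(✓)  000111(✓)  001001(✓)  010011(✓)  011010(✓)  011110(✓)  100010(✓)  101001(✓)  110000  111001(✓)  111100(✓)  111101(✓)  111111(✓)
size-2^1 implicants → -00010  -01001  0-0011  000-11  0000-0  00001-  011-10  1-1001  111-01  1111-1  11110-
Unchecked terms (primes): -00010, -01001, 0-0011, 000-11, 0000-0, 00001-, 011-10, 1-1001, 110000, 111-01, 1111-1, 11110-
Minterm coverage:
  m0 ⊆ 0000-0 [E]
  m3 ⊆ 0-0011,000-11,00001-
  m7 ⊆ 000-11 [E]
  m9 ⊆ -01001 [E]
  m19 ⊆ 0-0011 [E]
  m26 ⊆ 011-10 [E]
  m30 ⊆ 011-10 [E]
  m34 ⊆ -00010 [E]
  m41 ⊆ -01001,1-1001
  m48 ⊆ 110000 [E]
  m57 ⊆ 1-1001,111-01
  m61 ⊆ 111-01,1111-1,11110-
E = {-00010, -01001, 0-0011, 000-11, 0000-0, 011-10, 110000}
Petrick residual → 111-01
Cover = b'c'd'ef' + b'cd'e'f + a'c'd'ef + a'b'c'ef + a'b'c'd'f' + a'bcef' + abc'd'e'f' + abce'f  |cover|=8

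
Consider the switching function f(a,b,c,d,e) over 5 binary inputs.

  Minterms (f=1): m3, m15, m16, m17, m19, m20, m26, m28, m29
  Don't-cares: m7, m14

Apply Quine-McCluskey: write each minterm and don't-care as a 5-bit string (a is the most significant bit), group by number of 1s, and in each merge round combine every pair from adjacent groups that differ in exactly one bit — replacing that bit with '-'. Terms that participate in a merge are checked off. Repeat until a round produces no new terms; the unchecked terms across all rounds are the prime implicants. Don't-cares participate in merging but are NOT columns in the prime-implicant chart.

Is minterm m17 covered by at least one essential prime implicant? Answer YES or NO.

NO

Round 0: 00011✓ 00111✓ 01110✓ 01111✓ 10000✓ 10001✓ 10011✓ 10100✓ 11010 11100✓ 11101✓
Round 1: -0011 0-111 00-11 0111- 1-100 10-00 100-1 1000- 1110-
PIs = {-0011, 0-111, 00-11, 0111-, 1-100, 10-00, 100-1, 1000-, 11010, 1110-}
Coverage chart:
  m3: -0011,00-11
  m15: 0-111,0111-
  m16: 10-00,1000-
  m17: 100-1,1000-
  m19: -0011,100-1
  m20: 1-100,10-00
  m26: 11010 ←essential
  m28: 1-100,1110-
  m29: 1110- ←essential
Essential: 11010, 1110-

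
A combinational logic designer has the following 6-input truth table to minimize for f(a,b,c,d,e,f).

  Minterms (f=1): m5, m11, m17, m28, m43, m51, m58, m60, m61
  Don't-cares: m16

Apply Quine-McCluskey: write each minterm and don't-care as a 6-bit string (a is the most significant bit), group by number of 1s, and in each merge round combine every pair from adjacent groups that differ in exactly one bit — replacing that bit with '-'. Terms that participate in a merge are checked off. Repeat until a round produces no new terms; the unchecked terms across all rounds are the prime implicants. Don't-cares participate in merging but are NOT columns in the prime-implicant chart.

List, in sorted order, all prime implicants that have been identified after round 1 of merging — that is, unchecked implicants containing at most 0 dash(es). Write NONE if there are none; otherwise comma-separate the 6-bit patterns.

000101, 110011, 111010

Round 0: 000101 001011✓ 010000✓ 010001✓ 011100✓ 101011✓ 110011 111010 111100✓ 111101✓
Round 1: -01011 -11100 01000- 11110-
PIs = {-01011, -11100, 000101, 01000-, 110011, 111010, 11110-}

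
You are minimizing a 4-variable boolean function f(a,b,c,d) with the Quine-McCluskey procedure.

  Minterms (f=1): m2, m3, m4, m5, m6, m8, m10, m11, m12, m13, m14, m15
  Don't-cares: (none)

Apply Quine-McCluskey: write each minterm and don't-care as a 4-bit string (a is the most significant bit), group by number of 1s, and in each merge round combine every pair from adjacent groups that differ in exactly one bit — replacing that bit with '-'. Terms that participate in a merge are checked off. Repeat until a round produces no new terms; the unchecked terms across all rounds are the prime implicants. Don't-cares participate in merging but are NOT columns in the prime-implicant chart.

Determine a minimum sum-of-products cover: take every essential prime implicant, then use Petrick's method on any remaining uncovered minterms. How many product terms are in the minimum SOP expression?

[col 0] 0010*, 0011*, 0100*, 0101*, 0110*, 1000*, 1010*, 1011*, 1100*, 1101*, 1110*, 1111*
[col 1] -010*, -011*, -100*, -101*, -110*, 0-10*, 001-*, 01-0*, 010-*, 1-00*, 1-10*, 1-11*, 10-0*, 101-*, 11-0*, 11-1*, 110-*, 111-*
[col 2] --10, -01-, -1-0, -10-, 1--0, 1-1-, 11--
Prime implicants: --10, -01-, -1-0, -10-, 1--0, 1-1-, 11--
PI chart (minterm → PIs covering it):
  2 | --10,-01-
  3 | -01-  (sole → essential)
  4 | -1-0,-10-
  5 | -10-  (sole → essential)
  6 | --10,-1-0
  8 | 1--0  (sole → essential)
  10 | --10,-01-,1--0,1-1-
  11 | -01-,1-1-
  12 | -1-0,-10-,1--0,11--
  13 | -10-,11--
  14 | --10,-1-0,1--0,1-1-,11--
  15 | 1-1-,11--
Essential prime implicants: -01-, -10-, 1--0
Petrick residual → --10, 1-1-
Minimum SOP uses 5 PIs: cd' + b'c + bc' + ad' + ac

5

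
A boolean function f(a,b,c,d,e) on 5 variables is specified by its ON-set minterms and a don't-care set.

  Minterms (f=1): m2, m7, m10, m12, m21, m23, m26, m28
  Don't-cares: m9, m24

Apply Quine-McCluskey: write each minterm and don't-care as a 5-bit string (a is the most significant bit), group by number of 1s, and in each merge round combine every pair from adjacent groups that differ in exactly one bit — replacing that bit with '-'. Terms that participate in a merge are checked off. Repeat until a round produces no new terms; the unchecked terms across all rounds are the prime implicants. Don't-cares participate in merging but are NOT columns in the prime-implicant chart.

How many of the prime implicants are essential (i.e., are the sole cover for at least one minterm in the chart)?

4

size-2^0 implicants → 00010(✓)  00111(✓)  01001  01010(✓)  01100(✓)  10101(✓)  10111(✓)  11000(✓)  11010(✓)  11100(✓)
size-2^1 implicants → -0111  -1010  -1100  0-010  101-1  11-00  110-0
Unchecked terms (primes): -0111, -1010, -1100, 0-010, 01001, 101-1, 11-00, 110-0
Minterm coverage:
  m2 ⊆ 0-010 [E]
  m7 ⊆ -0111 [E]
  m10 ⊆ -1010,0-010
  m12 ⊆ -1100 [E]
  m21 ⊆ 101-1 [E]
  m23 ⊆ -0111,101-1
  m26 ⊆ -1010,110-0
  m28 ⊆ -1100,11-00
E = {-0111, -1100, 0-010, 101-1}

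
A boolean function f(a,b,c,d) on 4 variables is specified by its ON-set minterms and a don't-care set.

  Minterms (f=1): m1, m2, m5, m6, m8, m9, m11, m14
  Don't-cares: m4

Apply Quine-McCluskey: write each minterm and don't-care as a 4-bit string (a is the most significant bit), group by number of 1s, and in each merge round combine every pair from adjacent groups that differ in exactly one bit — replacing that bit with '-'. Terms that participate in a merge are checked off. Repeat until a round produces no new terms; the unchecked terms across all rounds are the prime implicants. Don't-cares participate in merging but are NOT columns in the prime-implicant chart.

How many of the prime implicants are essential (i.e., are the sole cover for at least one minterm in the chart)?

size-2^0 implicants → 0001(✓)  0010(✓)  0100(✓)  0101(✓)  0110(✓)  1000(✓)  1001(✓)  1011(✓)  1110(✓)
size-2^1 implicants → -001  -110  0-01  0-10  01-0  010-  10-1  100-
Unchecked terms (primes): -001, -110, 0-01, 0-10, 01-0, 010-, 10-1, 100-
Minterm coverage:
  m1 ⊆ -001,0-01
  m2 ⊆ 0-10 [E]
  m5 ⊆ 0-01,010-
  m6 ⊆ -110,0-10,01-0
  m8 ⊆ 100- [E]
  m9 ⊆ -001,10-1,100-
  m11 ⊆ 10-1 [E]
  m14 ⊆ -110 [E]
E = {-110, 0-10, 10-1, 100-}

4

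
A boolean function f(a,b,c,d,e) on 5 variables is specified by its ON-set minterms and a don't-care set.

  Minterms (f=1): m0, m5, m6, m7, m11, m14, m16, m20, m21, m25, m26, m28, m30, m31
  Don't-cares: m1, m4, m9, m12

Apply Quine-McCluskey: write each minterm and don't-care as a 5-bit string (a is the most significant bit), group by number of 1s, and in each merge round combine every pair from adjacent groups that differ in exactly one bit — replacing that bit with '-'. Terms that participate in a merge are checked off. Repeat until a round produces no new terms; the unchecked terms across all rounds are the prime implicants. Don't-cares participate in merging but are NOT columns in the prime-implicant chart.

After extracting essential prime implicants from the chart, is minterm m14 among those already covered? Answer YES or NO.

NO

Round 0: 00000✓ 00001✓ 00100✓ 00101✓ 00110✓ 00111✓ 01001✓ 01011✓ 01100✓ 01110✓ 10000✓ 10100✓ 10101✓ 11001✓ 11010✓ 11100✓ 11110✓ 11111✓
Round 1: -0000✓ -0100✓ -0101✓ -1001 -1100✓ -1110✓ 0-001 0-100✓ 0-110✓ 00-00✓ 00-01✓ 0000-✓ 001-0✓ 001-1✓ 0010-✓ 0011-✓ 010-1 011-0✓ 1-100✓ 10-00✓ 1010-✓ 11-10 111-0✓ 1111-
Round 2: --100 -0-00 -010- -11-0 0-1-0 00-0- 001--
PIs = {--100, -0-00, -010-, -1001, -11-0, 0-001, 0-1-0, 00-0-, 001--, 010-1, 11-10, 1111-}
Coverage chart:
  m0: -0-00,00-0-
  m5: -010-,00-0-,001--
  m6: 0-1-0,001--
  m7: 001-- ←essential
  m11: 010-1 ←essential
  m14: -11-0,0-1-0
  m16: -0-00 ←essential
  m20: --100,-0-00,-010-
  m21: -010- ←essential
  m25: -1001 ←essential
  m26: 11-10 ←essential
  m28: --100,-11-0
  m30: -11-0,11-10,1111-
  m31: 1111- ←essential
Essential: -0-00, -010-, -1001, 001--, 010-1, 11-10, 1111-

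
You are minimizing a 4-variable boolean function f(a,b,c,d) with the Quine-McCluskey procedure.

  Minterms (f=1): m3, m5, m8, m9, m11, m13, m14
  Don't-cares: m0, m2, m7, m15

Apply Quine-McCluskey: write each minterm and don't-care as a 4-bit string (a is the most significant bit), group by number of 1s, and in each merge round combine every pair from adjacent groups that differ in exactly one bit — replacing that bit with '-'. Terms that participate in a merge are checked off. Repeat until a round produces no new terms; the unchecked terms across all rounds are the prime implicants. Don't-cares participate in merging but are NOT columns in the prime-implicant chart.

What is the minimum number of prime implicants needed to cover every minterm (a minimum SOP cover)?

[col 0] 0000*, 0010*, 0011*, 0101*, 0111*, 1000*, 1001*, 1011*, 1101*, 1110*, 1111*
[col 1] -000, -011*, -101*, -111*, 0-11*, 00-0, 001-, 01-1*, 1-01*, 1-11*, 10-1*, 100-, 11-1*, 111-
[col 2] --11, -1-1, 1--1
Prime implicants: --11, -000, -1-1, 00-0, 001-, 1--1, 100-, 111-
PI chart (minterm → PIs covering it):
  3 | --11,001-
  5 | -1-1  (sole → essential)
  8 | -000,100-
  9 | 1--1,100-
  11 | --11,1--1
  13 | -1-1,1--1
  14 | 111-  (sole → essential)
Essential prime implicants: -1-1, 111-
Petrick residual → --11, 100-
Minimum SOP uses 4 PIs: cd + bd + ab'c' + abc

4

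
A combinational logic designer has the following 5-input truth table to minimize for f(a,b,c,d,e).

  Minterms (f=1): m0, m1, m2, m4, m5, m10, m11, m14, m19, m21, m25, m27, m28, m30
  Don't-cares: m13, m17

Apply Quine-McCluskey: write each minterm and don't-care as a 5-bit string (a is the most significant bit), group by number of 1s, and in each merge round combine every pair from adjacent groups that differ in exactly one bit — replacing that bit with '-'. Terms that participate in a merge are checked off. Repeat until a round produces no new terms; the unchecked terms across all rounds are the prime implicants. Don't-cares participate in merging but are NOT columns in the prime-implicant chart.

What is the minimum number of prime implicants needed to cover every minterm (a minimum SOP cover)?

size-2^0 implicants → 00000(✓)  00001(✓)  00010(✓)  00100(✓)  00101(✓)  01010(✓)  01011(✓)  01101(✓)  01110(✓)  10001(✓)  10011(✓)  10101(✓)  11001(✓)  11011(✓)  11100(✓)  11110(✓)
size-2^1 implicants → -0001(✓)  -0101(✓)  -1011  -1110  0-010  0-101  00-00(✓)  00-01(✓)  000-0  0000-(✓)  0010-(✓)  01-10  0101-  1-001(✓)  1-011(✓)  10-01(✓)  100-1(✓)  110-1(✓)  111-0
size-2^2 implicants → -0-01  00-0-  1-0-1
Unchecked terms (primes): -0-01, -1011, -1110, 0-010, 0-101, 00-0-, 000-0, 01-10, 0101-, 1-0-1, 111-0
Minterm coverage:
  m0 ⊆ 00-0-,000-0
  m1 ⊆ -0-01,00-0-
  m2 ⊆ 0-010,000-0
  m4 ⊆ 00-0- [E]
  m5 ⊆ -0-01,0-101,00-0-
  m10 ⊆ 0-010,01-10,0101-
  m11 ⊆ -1011,0101-
  m14 ⊆ -1110,01-10
  m19 ⊆ 1-0-1 [E]
  m21 ⊆ -0-01 [E]
  m25 ⊆ 1-0-1 [E]
  m27 ⊆ -1011,1-0-1
  m28 ⊆ 111-0 [E]
  m30 ⊆ -1110,111-0
E = {-0-01, 00-0-, 1-0-1, 111-0}
Petrick residual → -1011, -1110, 0-010
Cover = b'd'e + bc'de + bcde' + a'c'de' + a'b'd' + ac'e + abce'  |cover|=7

7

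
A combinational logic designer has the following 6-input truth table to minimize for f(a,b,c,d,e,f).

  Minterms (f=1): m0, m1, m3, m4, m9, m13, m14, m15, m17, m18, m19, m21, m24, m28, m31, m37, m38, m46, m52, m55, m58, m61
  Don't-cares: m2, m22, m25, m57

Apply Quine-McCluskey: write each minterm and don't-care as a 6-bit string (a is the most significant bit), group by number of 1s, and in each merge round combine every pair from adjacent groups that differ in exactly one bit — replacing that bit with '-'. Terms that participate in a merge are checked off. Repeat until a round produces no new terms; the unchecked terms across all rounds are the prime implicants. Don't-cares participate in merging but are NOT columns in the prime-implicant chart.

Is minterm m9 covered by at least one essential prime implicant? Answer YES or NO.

size-2^0 implicants → 000000(✓)  000001(✓)  000010(✓)  000011(✓)  000100(✓)  001001(✓)  001101(✓)  001110(✓)  001111(✓)  010001(✓)  010010(✓)  010011(✓)  010101(✓)  010110(✓)  011000(✓)  011001(✓)  011100(✓)  011111(✓)  100101  100110(✓)  101110(✓)  110100  110111  111001(✓)  111010  111101(✓)
size-2^1 implicants → -01110  -11001  0-0001(✓)  0-0010(✓)  0-0011(✓)  0-1001(✓)  0-1111  00-001(✓)  000-00  0000-0(✓)  0000-1(✓)  00000-(✓)  00001-(✓)  001-01  0011-1  00111-  01-001(✓)  010-01  010-10  0100-1(✓)  01001-(✓)  011-00  01100-  10-110  111-01
size-2^2 implicants → 0--001  0-00-1  0-001-  0000--
Unchecked terms (primes): -01110, -11001, 0--001, 0-00-1, 0-001-, 0-1111, 000-00, 0000--, 001-01, 0011-1, 00111-, 010-01, 010-10, 011-00, 01100-, 10-110, 100101, 110100, 110111, 111-01, 111010
Minterm coverage:
  m0 ⊆ 000-00,0000--
  m1 ⊆ 0--001,0-00-1,0000--
  m3 ⊆ 0-00-1,0-001-,0000--
  m4 ⊆ 000-00 [E]
  m9 ⊆ 0--001,001-01
  m13 ⊆ 001-01,0011-1
  m14 ⊆ -01110,00111-
  m15 ⊆ 0-1111,0011-1,00111-
  m17 ⊆ 0--001,0-00-1,010-01
  m18 ⊆ 0-001-,010-10
  m19 ⊆ 0-00-1,0-001-
  m21 ⊆ 010-01 [E]
  m24 ⊆ 011-00,01100-
  m28 ⊆ 011-00 [E]
  m31 ⊆ 0-1111 [E]
  m37 ⊆ 100101 [E]
  m38 ⊆ 10-110 [E]
  m46 ⊆ -01110,10-110
  m52 ⊆ 110100 [E]
  m55 ⊆ 110111 [E]
  m58 ⊆ 111010 [E]
  m61 ⊆ 111-01 [E]
E = {0-1111, 000-00, 010-01, 011-00, 10-110, 100101, 110100, 110111, 111-01, 111010}

NO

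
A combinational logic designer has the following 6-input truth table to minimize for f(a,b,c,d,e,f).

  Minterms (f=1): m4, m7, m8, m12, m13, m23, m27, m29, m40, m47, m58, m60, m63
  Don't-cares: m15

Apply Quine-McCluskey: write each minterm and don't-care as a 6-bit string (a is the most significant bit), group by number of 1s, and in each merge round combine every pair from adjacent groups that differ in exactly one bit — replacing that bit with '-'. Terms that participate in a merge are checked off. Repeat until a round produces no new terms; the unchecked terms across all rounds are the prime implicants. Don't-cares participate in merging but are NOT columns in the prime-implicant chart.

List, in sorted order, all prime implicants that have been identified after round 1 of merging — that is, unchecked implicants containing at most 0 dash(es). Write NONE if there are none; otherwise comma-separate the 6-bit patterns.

011011, 111010, 111100

Round 0: 000100✓ 000111✓ 001000✓ 001100✓ 001101✓ 001111✓ 010111✓ 011011 011101✓ 101000✓ 101111✓ 111010 111100 111111✓
Round 1: -01000 -01111 0-0111 0-1101 00-100 00-111 001-00 0011-1 00110- 1-1111
PIs = {-01000, -01111, 0-0111, 0-1101, 00-100, 00-111, 001-00, 0011-1, 00110-, 011011, 1-1111, 111010, 111100}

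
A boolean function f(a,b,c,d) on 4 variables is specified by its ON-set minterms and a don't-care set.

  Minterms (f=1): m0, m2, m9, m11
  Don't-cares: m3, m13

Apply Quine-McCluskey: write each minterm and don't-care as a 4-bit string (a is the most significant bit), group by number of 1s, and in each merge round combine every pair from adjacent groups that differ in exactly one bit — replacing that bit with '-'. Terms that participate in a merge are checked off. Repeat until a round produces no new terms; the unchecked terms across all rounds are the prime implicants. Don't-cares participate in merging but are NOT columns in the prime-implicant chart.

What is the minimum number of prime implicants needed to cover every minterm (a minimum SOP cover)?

size-2^0 implicants → 0000(✓)  0010(✓)  0011(✓)  1001(✓)  1011(✓)  1101(✓)
size-2^1 implicants → -011  00-0  001-  1-01  10-1
Unchecked terms (primes): -011, 00-0, 001-, 1-01, 10-1
Minterm coverage:
  m0 ⊆ 00-0 [E]
  m2 ⊆ 00-0,001-
  m9 ⊆ 1-01,10-1
  m11 ⊆ -011,10-1
E = {00-0}
Petrick residual → 10-1
Cover = a'b'd' + ab'd  |cover|=2

2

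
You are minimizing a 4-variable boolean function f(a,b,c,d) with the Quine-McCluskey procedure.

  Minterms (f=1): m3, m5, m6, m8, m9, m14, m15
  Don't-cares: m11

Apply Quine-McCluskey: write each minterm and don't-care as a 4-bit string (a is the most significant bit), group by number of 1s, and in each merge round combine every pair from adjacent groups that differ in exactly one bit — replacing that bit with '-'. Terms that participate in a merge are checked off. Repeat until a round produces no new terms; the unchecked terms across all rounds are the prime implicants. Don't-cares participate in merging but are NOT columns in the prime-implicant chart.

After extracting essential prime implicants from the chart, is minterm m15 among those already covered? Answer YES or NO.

NO

Round 0: 0011✓ 0101 0110✓ 1000✓ 1001✓ 1011✓ 1110✓ 1111✓
Round 1: -011 -110 1-11 10-1 100- 111-
PIs = {-011, -110, 0101, 1-11, 10-1, 100-, 111-}
Coverage chart:
  m3: -011 ←essential
  m5: 0101 ←essential
  m6: -110 ←essential
  m8: 100- ←essential
  m9: 10-1,100-
  m14: -110,111-
  m15: 1-11,111-
Essential: -011, -110, 0101, 100-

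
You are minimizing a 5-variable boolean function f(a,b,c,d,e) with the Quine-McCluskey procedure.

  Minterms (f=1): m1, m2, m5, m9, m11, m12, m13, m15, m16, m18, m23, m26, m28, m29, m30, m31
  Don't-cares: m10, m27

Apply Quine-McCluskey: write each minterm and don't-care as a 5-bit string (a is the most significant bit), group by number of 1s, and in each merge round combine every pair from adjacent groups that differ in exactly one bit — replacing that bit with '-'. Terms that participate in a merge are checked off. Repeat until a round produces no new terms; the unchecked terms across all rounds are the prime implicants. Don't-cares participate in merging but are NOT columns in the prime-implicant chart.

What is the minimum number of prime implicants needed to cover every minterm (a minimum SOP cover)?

Round 0: 00001✓ 00010✓ 00101✓ 01001✓ 01010✓ 01011✓ 01100✓ 01101✓ 01111✓ 10000✓ 10010✓ 10111✓ 11010✓ 11011✓ 11100✓ 11101✓ 11110✓ 11111✓
Round 1: -0010✓ -1010✓ -1011✓ -1100✓ -1101✓ -1111✓ 0-001✓ 0-010✓ 0-101✓ 00-01✓ 01-01✓ 01-11✓ 010-1✓ 0101-✓ 011-1✓ 0110-✓ 1-010✓ 1-111 100-0 11-10✓ 11-11✓ 1101-✓ 111-0✓ 111-1✓ 1110-✓ 1111-✓
Round 2: --010 -1-11 -101- -11-1 -110- 0--01 01--1 11-1- 111--
PIs = {--010, -1-11, -101-, -11-1, -110-, 0--01, 01--1, 1-111, 100-0, 11-1-, 111--}
Coverage chart:
  m1: 0--01 ←essential
  m2: --010 ←essential
  m5: 0--01 ←essential
  m9: 0--01,01--1
  m11: -1-11,-101-,01--1
  m12: -110- ←essential
  m13: -11-1,-110-,0--01,01--1
  m15: -1-11,-11-1,01--1
  m16: 100-0 ←essential
  m18: --010,100-0
  m23: 1-111 ←essential
  m26: --010,-101-,11-1-
  m28: -110-,111--
  m29: -11-1,-110-,111--
  m30: 11-1-,111--
  m31: -1-11,-11-1,1-111,11-1-,111--
Essential: --010, -110-, 0--01, 1-111, 100-0
Petrick residual → -1-11, 11-1-
Min cover (7 terms): c'de' + bde + bcd' + a'd'e + acde + ab'c'e' + abd

7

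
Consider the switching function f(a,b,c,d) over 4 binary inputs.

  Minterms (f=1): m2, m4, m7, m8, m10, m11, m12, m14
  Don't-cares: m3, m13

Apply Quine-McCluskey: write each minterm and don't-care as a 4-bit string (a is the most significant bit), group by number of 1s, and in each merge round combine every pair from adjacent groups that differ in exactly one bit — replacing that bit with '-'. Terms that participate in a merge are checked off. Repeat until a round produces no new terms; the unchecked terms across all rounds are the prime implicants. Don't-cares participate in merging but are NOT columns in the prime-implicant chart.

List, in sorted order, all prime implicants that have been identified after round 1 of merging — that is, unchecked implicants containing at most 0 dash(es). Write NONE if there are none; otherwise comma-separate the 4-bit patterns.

NONE

size-2^0 implicants → 0010(✓)  0011(✓)  0100(✓)  0111(✓)  1000(✓)  1010(✓)  1011(✓)  1100(✓)  1101(✓)  1110(✓)
size-2^1 implicants → -010(✓)  -011(✓)  -100  0-11  001-(✓)  1-00(✓)  1-10(✓)  10-0(✓)  101-(✓)  11-0(✓)  110-
size-2^2 implicants → -01-  1--0
Unchecked terms (primes): -01-, -100, 0-11, 1--0, 110-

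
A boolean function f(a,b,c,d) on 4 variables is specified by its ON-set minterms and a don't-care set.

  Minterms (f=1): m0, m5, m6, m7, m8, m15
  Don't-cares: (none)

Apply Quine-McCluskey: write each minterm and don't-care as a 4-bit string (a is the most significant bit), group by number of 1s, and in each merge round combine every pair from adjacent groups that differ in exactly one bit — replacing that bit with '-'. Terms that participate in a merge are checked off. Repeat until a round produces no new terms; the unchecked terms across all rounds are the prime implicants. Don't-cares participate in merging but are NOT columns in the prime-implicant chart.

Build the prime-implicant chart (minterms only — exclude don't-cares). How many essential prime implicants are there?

4

Round 0: 0000✓ 0101✓ 0110✓ 0111✓ 1000✓ 1111✓
Round 1: -000 -111 01-1 011-
PIs = {-000, -111, 01-1, 011-}
Coverage chart:
  m0: -000 ←essential
  m5: 01-1 ←essential
  m6: 011- ←essential
  m7: -111,01-1,011-
  m8: -000 ←essential
  m15: -111 ←essential
Essential: -000, -111, 01-1, 011-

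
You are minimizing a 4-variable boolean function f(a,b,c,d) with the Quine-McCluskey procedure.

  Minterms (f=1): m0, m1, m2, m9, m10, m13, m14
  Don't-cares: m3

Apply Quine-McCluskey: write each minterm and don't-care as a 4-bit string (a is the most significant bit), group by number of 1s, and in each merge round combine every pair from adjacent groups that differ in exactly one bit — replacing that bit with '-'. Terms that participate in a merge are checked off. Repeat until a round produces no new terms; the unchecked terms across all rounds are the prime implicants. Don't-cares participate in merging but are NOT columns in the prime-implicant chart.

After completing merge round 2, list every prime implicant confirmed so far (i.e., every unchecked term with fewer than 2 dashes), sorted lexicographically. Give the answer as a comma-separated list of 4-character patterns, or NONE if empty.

-001, -010, 1-01, 1-10

[col 0] 0000*, 0001*, 0010*, 0011*, 1001*, 1010*, 1101*, 1110*
[col 1] -001, -010, 00-0*, 00-1*, 000-*, 001-*, 1-01, 1-10
[col 2] 00--
Prime implicants: -001, -010, 00--, 1-01, 1-10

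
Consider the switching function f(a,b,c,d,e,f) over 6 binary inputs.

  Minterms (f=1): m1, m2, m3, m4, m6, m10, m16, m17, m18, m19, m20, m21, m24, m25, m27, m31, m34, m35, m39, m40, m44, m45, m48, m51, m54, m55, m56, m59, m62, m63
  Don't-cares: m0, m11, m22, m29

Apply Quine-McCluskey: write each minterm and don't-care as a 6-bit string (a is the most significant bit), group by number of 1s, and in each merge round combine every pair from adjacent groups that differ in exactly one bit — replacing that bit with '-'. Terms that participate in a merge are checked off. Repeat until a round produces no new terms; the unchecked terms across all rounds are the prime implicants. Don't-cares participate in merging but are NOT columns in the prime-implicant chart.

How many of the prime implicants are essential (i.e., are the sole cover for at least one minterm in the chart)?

Round 0: 000000✓ 000001✓ 000010✓ 000011✓ 000100✓ 000110✓ 001010✓ 001011✓ 010000✓ 010001✓ 010010✓ 010011✓ 010100✓ 010101✓ 010110✓ 011000✓ 011001✓ 011011✓ 011101✓ 011111✓ 100010✓ 100011✓ 100111✓ 101000✓ 101100✓ 101101✓ 110000✓ 110011✓ 110110✓ 110111✓ 111000✓ 111011✓ 111110✓ 111111✓
Round 1: -00010✓ -00011✓ -10000✓ -10011✓ -10110 -11000✓ -11011✓ -11111✓ 0-0000✓ 0-0001✓ 0-0010✓ 0-0011✓ 0-0100✓ 0-0110✓ 0-1011✓ 00-010✓ 00-011✓ 000-00✓ 000-10✓ 0000-0✓ 0000-1✓ 00000-✓ 00001-✓ 0001-0✓ 00101-✓ 01-000✓ 01-001✓ 01-011✓ 01-101✓ 010-00✓ 010-01✓ 010-10✓ 0100-0✓ 0100-1✓ 01000-✓ 01001-✓ 0101-0✓ 01010-✓ 011-01✓ 011-11✓ 0110-1✓ 01100-✓ 0111-1✓ 1-0011✓ 1-0111✓ 1-1000 100-11✓ 10001-✓ 101-00 10110- 11-000✓ 11-011✓ 11-110✓ 11-111✓ 110-11✓ 11011-✓ 111-11✓ 11111-✓
Round 2: --0011 -0001- -1-000 -1-011 -11-11 0--011 0-0-00✓ 0-0-10✓ 0-00-0✓ 0-00-1✓ 0-000-✓ 0-001-✓ 0-01-0✓ 00-01- 000--0✓ 0000--✓ 01--01 01-0-1 01-00- 010--0✓ 010-0- 0100--✓ 011--1 1-0-11 11--11 11-11-
Round 3: 0-0--0 0-00--
PIs = {--0011, -0001-, -1-000, -1-011, -10110, -11-11, 0--011, 0-0--0, 0-00--, 00-01-, 01--01, 01-0-1, 01-00-, 010-0-, 011--1, 1-0-11, 1-1000, 101-00, 10110-, 11--11, 11-11-}
Coverage chart:
  m1: 0-00-- ←essential
  m2: -0001-,0-0--0,0-00--,00-01-
  m3: --0011,-0001-,0--011,0-00--,00-01-
  m4: 0-0--0 ←essential
  m6: 0-0--0 ←essential
  m10: 00-01- ←essential
  m16: -1-000,0-0--0,0-00--,01-00-,010-0-
  m17: 0-00--,01--01,01-0-1,01-00-,010-0-
  m18: 0-0--0,0-00--
  m19: --0011,-1-011,0--011,0-00--,01-0-1
  m20: 0-0--0,010-0-
  m21: 01--01,010-0-
  m24: -1-000,01-00-
  m25: 01--01,01-0-1,01-00-,011--1
  m27: -1-011,-11-11,0--011,01-0-1,011--1
  m31: -11-11,011--1
  m34: -0001- ←essential
  m35: --0011,-0001-,1-0-11
  m39: 1-0-11 ←essential
  m40: 1-1000,101-00
  m44: 101-00,10110-
  m45: 10110- ←essential
  m48: -1-000 ←essential
  m51: --0011,-1-011,1-0-11,11--11
  m54: -10110,11-11-
  m55: 1-0-11,11--11,11-11-
  m56: -1-000,1-1000
  m59: -1-011,-11-11,11--11
  m62: 11-11- ←essential
  m63: -11-11,11--11,11-11-
Essential: -0001-, -1-000, 0-0--0, 0-00--, 00-01-, 1-0-11, 10110-, 11-11-

8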